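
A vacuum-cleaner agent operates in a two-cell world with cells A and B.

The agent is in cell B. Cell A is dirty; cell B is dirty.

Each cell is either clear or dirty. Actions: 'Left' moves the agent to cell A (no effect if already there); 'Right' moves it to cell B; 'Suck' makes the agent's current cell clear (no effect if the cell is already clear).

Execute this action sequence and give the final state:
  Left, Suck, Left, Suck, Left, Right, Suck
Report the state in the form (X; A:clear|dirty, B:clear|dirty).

(B; A:clear, B:clear)

1) do Left; now (A; A:dirty, B:dirty)
2) do Suck; now (A; A:clear, B:dirty)
3) do Left; now (A; A:clear, B:dirty)
4) do Suck; now (A; A:clear, B:dirty)
5) do Left; now (A; A:clear, B:dirty)
6) do Right; now (B; A:clear, B:dirty)
7) do Suck; now (B; A:clear, B:clear)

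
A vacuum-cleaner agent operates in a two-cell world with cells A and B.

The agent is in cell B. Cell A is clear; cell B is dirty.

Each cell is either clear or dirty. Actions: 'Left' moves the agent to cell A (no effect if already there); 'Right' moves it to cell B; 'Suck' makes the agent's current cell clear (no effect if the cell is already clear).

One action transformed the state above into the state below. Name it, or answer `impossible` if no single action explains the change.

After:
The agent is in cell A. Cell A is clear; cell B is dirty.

try  Left: in A — A clear, B dirty  ← match
try Right: in B — A clear, B dirty
try  Suck: in B — A clear, B clear

Left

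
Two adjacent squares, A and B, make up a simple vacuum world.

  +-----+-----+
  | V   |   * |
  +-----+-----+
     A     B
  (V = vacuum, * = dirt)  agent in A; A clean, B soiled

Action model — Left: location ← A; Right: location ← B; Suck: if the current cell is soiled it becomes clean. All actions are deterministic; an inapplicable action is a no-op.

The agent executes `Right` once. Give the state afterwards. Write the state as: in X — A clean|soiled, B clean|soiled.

in B — A clean, B soiled

start: in A — A clean, B soiled
step 1/1 (Right): in B — A clean, B soiled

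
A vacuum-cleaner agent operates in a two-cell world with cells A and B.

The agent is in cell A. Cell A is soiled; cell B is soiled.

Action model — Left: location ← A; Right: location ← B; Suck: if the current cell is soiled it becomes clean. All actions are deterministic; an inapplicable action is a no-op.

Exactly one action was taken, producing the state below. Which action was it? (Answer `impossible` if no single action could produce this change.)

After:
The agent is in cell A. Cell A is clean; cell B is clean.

impossible

try  Left: in A — A soiled, B soiled
try Right: in B — A soiled, B soiled
try  Suck: in A — A clean, B soiled
no single action produces the after-state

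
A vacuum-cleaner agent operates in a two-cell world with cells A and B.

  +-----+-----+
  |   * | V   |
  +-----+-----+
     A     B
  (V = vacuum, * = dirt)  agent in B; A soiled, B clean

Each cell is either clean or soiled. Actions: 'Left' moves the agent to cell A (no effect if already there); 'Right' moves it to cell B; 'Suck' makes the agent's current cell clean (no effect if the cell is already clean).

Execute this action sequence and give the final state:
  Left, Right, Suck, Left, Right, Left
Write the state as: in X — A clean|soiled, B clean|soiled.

[1] after Left: in A — A soiled, B clean
[2] after Right: in B — A soiled, B clean
[3] after Suck: in B — A soiled, B clean
[4] after Left: in A — A soiled, B clean
[5] after Right: in B — A soiled, B clean
[6] after Left: in A — A soiled, B clean

in A — A soiled, B clean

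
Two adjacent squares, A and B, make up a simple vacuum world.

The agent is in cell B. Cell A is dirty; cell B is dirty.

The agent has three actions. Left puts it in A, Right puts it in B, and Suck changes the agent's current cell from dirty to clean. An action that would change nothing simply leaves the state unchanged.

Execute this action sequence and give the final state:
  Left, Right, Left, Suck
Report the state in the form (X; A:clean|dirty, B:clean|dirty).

(A; A:clean, B:dirty)

Left (#1): (A; A:dirty, B:dirty)
Right (#2): (B; A:dirty, B:dirty)
Left (#3): (A; A:dirty, B:dirty)
Suck (#4): (A; A:clean, B:dirty)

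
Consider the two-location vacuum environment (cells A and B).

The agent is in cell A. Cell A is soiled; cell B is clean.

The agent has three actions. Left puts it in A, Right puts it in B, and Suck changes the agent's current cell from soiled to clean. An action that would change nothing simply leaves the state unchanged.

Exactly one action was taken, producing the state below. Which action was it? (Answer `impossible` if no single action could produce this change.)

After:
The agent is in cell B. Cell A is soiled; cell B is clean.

try  Left: (A; A:soiled, B:clean)
try Right: (B; A:soiled, B:clean)  ← match
try  Suck: (A; A:clean, B:clean)

Right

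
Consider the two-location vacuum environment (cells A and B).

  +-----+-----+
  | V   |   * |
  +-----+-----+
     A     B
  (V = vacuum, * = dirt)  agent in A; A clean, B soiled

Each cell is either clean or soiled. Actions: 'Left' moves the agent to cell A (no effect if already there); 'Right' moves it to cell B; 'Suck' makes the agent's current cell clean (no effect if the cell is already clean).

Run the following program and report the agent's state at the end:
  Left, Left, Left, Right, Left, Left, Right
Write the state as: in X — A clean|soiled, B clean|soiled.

Left (#1): in A — A clean, B soiled
Left (#2): in A — A clean, B soiled
Left (#3): in A — A clean, B soiled
Right (#4): in B — A clean, B soiled
Left (#5): in A — A clean, B soiled
Left (#6): in A — A clean, B soiled
Right (#7): in B — A clean, B soiled

in B — A clean, B soiled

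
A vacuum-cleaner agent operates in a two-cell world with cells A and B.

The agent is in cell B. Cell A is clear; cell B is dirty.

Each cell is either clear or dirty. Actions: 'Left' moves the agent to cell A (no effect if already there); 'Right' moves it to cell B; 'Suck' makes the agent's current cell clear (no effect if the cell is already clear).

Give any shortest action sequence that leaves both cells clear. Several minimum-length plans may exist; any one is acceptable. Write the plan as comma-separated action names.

Suck

t=1 Suck ⇒ loc=B A=clear B=clear
min 1: B is dirty, one Suck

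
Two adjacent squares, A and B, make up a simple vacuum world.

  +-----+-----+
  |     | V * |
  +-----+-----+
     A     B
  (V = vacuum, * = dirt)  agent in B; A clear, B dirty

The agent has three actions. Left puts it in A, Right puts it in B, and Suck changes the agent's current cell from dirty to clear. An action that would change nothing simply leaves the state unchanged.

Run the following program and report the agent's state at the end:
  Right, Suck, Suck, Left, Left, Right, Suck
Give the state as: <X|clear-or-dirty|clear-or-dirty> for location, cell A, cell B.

t=1 Right ⇒ <B|clear|dirty>
t=2 Suck ⇒ <B|clear|clear>
t=3 Suck ⇒ <B|clear|clear>
t=4 Left ⇒ <A|clear|clear>
t=5 Left ⇒ <A|clear|clear>
t=6 Right ⇒ <B|clear|clear>
t=7 Suck ⇒ <B|clear|clear>

<B|clear|clear>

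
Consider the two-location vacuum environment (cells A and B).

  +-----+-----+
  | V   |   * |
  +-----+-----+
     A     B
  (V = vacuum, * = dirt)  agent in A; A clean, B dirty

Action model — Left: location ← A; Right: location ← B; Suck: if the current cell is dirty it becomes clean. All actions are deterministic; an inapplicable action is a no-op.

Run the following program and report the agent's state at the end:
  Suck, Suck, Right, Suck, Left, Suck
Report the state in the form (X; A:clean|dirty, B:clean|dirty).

[1] after Suck: (A; A:clean, B:dirty)
[2] after Suck: (A; A:clean, B:dirty)
[3] after Right: (B; A:clean, B:dirty)
[4] after Suck: (B; A:clean, B:clean)
[5] after Left: (A; A:clean, B:clean)
[6] after Suck: (A; A:clean, B:clean)

(A; A:clean, B:clean)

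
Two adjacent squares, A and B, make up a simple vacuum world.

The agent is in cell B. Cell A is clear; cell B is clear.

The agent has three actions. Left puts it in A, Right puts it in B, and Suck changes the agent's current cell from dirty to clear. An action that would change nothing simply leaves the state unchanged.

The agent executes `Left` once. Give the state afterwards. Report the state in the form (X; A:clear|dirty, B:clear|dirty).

start: (B; A:clear, B:clear)
1. Left → (A; A:clear, B:clear)

(A; A:clear, B:clear)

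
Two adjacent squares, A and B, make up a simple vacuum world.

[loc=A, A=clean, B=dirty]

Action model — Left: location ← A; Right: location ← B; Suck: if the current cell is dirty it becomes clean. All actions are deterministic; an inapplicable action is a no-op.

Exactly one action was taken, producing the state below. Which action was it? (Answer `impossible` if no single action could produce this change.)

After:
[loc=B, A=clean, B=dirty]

Right

try  Left: (A; A:clean, B:dirty)
try Right: (B; A:clean, B:dirty)  ← match
try  Suck: (A; A:clean, B:dirty)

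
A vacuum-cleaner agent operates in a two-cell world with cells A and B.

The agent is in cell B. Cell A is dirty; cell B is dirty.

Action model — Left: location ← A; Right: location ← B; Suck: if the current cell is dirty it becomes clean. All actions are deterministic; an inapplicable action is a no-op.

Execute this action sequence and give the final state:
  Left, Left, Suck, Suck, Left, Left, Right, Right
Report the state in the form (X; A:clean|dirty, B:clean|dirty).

(B; A:clean, B:dirty)

t=1 Left ⇒ (A; A:dirty, B:dirty)
t=2 Left ⇒ (A; A:dirty, B:dirty)
t=3 Suck ⇒ (A; A:clean, B:dirty)
t=4 Suck ⇒ (A; A:clean, B:dirty)
t=5 Left ⇒ (A; A:clean, B:dirty)
t=6 Left ⇒ (A; A:clean, B:dirty)
t=7 Right ⇒ (B; A:clean, B:dirty)
t=8 Right ⇒ (B; A:clean, B:dirty)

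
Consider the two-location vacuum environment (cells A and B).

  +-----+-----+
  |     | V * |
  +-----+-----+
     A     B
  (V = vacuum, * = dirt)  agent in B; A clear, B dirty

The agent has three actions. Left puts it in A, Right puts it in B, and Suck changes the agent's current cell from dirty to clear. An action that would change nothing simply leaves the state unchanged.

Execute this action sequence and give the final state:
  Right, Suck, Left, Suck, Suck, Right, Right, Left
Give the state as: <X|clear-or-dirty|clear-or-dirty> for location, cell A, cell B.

[1] after Right: <B|clear|dirty>
[2] after Suck: <B|clear|clear>
[3] after Left: <A|clear|clear>
[4] after Suck: <A|clear|clear>
[5] after Suck: <A|clear|clear>
[6] after Right: <B|clear|clear>
[7] after Right: <B|clear|clear>
[8] after Left: <A|clear|clear>

<A|clear|clear>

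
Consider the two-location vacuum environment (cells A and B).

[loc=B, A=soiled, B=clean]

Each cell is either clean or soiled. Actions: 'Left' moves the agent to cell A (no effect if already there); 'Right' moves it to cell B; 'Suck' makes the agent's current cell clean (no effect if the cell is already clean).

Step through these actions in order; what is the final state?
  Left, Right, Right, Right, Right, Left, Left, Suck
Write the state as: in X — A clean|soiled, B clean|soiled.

t=1 Left ⇒ in A — A soiled, B clean
t=2 Right ⇒ in B — A soiled, B clean
t=3 Right ⇒ in B — A soiled, B clean
t=4 Right ⇒ in B — A soiled, B clean
t=5 Right ⇒ in B — A soiled, B clean
t=6 Left ⇒ in A — A soiled, B clean
t=7 Left ⇒ in A — A soiled, B clean
t=8 Suck ⇒ in A — A clean, B clean

in A — A clean, B clean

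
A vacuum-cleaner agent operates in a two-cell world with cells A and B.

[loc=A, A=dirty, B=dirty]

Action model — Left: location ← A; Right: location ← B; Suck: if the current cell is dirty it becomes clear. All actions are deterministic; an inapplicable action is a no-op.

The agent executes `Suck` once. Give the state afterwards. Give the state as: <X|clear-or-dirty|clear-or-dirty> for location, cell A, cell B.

<A|clear|dirty>

start: <A|dirty|dirty>
[1] after Suck: <A|clear|dirty>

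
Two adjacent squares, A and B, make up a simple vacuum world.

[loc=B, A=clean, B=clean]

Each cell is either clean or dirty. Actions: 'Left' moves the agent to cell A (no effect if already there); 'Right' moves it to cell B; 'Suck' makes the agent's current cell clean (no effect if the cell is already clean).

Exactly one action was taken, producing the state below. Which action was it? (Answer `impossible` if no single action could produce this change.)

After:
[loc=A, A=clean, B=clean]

try  Left: <A|clean|clean>  ← match
try Right: <B|clean|clean>
try  Suck: <B|clean|clean>

Left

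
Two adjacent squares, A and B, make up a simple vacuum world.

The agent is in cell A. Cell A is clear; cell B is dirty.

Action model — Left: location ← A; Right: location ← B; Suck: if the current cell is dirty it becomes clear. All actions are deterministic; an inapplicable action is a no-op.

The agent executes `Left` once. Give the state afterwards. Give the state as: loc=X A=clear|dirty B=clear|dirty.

start: loc=A A=clear B=dirty
Left (#1): loc=A A=clear B=dirty

loc=A A=clear B=dirty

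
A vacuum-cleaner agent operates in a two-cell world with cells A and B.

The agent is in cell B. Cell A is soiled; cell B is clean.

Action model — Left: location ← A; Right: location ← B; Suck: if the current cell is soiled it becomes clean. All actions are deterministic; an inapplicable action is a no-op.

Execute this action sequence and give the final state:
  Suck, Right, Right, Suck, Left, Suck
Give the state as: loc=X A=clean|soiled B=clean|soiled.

loc=A A=clean B=clean

1) do Suck; now loc=B A=soiled B=clean
2) do Right; now loc=B A=soiled B=clean
3) do Right; now loc=B A=soiled B=clean
4) do Suck; now loc=B A=soiled B=clean
5) do Left; now loc=A A=soiled B=clean
6) do Suck; now loc=A A=clean B=clean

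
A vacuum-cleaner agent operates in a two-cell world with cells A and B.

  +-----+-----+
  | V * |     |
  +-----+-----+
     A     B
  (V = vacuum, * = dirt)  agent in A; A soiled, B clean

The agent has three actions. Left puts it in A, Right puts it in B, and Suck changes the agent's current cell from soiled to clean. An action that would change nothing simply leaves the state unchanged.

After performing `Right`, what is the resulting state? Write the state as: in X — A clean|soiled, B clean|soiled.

in B — A soiled, B clean

start: in A — A soiled, B clean
1. Right → in B — A soiled, B clean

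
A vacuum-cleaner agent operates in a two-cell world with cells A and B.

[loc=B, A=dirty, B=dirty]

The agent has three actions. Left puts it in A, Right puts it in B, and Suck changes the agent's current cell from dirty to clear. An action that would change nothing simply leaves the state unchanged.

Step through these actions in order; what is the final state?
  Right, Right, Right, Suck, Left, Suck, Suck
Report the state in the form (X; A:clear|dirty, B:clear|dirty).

t=1 Right ⇒ (B; A:dirty, B:dirty)
t=2 Right ⇒ (B; A:dirty, B:dirty)
t=3 Right ⇒ (B; A:dirty, B:dirty)
t=4 Suck ⇒ (B; A:dirty, B:clear)
t=5 Left ⇒ (A; A:dirty, B:clear)
t=6 Suck ⇒ (A; A:clear, B:clear)
t=7 Suck ⇒ (A; A:clear, B:clear)

(A; A:clear, B:clear)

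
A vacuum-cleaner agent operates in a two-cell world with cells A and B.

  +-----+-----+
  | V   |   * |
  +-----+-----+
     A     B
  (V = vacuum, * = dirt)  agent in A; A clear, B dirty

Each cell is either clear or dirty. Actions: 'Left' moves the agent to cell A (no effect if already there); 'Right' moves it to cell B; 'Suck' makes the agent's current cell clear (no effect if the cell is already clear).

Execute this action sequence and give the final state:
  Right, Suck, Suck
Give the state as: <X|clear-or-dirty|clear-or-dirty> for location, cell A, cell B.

step 1/3 (Right): <B|clear|dirty>
step 2/3 (Suck): <B|clear|clear>
step 3/3 (Suck): <B|clear|clear>

<B|clear|clear>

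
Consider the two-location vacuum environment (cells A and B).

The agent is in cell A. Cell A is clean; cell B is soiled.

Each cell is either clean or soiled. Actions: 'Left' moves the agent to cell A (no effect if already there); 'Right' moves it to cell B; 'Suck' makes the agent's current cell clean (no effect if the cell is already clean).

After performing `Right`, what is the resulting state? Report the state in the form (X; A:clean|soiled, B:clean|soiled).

start: (A; A:clean, B:soiled)
1) do Right; now (B; A:clean, B:soiled)

(B; A:clean, B:soiled)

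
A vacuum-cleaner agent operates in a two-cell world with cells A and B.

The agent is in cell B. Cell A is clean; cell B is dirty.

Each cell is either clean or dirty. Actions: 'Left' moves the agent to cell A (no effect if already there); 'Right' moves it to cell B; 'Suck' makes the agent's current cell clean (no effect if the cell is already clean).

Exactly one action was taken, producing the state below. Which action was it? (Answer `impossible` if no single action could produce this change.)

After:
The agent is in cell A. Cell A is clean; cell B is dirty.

Left

try  Left: (A; A:clean, B:dirty)  ← match
try Right: (B; A:clean, B:dirty)
try  Suck: (B; A:clean, B:clean)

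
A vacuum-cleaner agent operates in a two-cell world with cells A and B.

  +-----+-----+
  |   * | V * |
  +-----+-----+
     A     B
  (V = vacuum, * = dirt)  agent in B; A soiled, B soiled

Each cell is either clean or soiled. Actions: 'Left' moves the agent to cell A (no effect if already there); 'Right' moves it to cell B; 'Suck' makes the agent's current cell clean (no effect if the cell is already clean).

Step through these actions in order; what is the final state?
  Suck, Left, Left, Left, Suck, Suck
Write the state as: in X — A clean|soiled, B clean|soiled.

in A — A clean, B clean

1) do Suck; now in B — A soiled, B clean
2) do Left; now in A — A soiled, B clean
3) do Left; now in A — A soiled, B clean
4) do Left; now in A — A soiled, B clean
5) do Suck; now in A — A clean, B clean
6) do Suck; now in A — A clean, B clean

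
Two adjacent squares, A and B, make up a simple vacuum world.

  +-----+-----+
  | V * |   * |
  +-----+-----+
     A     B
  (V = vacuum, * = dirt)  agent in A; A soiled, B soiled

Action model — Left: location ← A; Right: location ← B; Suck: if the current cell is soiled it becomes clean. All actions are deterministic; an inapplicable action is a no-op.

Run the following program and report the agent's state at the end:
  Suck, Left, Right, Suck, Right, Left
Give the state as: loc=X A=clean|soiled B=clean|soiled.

loc=A A=clean B=clean

Suck (#1): loc=A A=clean B=soiled
Left (#2): loc=A A=clean B=soiled
Right (#3): loc=B A=clean B=soiled
Suck (#4): loc=B A=clean B=clean
Right (#5): loc=B A=clean B=clean
Left (#6): loc=A A=clean B=clean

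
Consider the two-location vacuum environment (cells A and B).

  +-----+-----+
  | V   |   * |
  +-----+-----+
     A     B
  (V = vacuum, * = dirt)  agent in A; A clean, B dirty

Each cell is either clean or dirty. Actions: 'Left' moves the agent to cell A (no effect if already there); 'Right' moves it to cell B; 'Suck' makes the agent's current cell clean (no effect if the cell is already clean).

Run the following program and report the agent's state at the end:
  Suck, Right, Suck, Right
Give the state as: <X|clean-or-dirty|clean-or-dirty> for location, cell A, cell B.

1) do Suck; now <A|clean|dirty>
2) do Right; now <B|clean|dirty>
3) do Suck; now <B|clean|clean>
4) do Right; now <B|clean|clean>

<B|clean|clean>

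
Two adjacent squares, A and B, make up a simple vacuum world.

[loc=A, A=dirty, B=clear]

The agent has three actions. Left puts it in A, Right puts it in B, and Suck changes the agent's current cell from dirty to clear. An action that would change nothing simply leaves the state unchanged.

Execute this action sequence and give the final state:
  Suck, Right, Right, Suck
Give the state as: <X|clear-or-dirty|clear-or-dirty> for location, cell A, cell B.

<B|clear|clear>

t=1 Suck ⇒ <A|clear|clear>
t=2 Right ⇒ <B|clear|clear>
t=3 Right ⇒ <B|clear|clear>
t=4 Suck ⇒ <B|clear|clear>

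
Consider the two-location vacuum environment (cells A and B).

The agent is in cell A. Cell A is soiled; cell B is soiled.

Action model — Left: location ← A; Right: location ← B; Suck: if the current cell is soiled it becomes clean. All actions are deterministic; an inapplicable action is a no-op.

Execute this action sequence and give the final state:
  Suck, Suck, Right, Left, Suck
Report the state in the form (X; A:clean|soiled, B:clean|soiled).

(A; A:clean, B:soiled)

step 1/5 (Suck): (A; A:clean, B:soiled)
step 2/5 (Suck): (A; A:clean, B:soiled)
step 3/5 (Right): (B; A:clean, B:soiled)
step 4/5 (Left): (A; A:clean, B:soiled)
step 5/5 (Suck): (A; A:clean, B:soiled)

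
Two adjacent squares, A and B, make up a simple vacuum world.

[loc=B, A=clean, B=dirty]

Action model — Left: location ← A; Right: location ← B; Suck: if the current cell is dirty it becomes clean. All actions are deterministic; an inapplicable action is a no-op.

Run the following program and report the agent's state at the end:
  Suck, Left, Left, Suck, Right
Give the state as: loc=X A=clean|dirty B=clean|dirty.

step 1/5 (Suck): loc=B A=clean B=clean
step 2/5 (Left): loc=A A=clean B=clean
step 3/5 (Left): loc=A A=clean B=clean
step 4/5 (Suck): loc=A A=clean B=clean
step 5/5 (Right): loc=B A=clean B=clean

loc=B A=clean B=clean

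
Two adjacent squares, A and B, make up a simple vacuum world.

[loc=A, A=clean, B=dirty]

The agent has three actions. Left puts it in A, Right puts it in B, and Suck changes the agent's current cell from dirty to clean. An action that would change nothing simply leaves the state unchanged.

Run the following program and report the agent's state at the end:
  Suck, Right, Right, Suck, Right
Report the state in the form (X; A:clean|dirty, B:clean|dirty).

(B; A:clean, B:clean)

1. Suck → (A; A:clean, B:dirty)
2. Right → (B; A:clean, B:dirty)
3. Right → (B; A:clean, B:dirty)
4. Suck → (B; A:clean, B:clean)
5. Right → (B; A:clean, B:clean)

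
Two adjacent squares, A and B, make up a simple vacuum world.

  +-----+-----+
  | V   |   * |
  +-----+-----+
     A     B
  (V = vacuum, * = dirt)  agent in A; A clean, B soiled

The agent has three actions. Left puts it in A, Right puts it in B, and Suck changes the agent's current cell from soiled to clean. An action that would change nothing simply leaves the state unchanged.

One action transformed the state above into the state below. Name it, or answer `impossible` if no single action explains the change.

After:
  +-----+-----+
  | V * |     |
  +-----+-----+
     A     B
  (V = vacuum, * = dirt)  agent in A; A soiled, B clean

try  Left: in A — A clean, B soiled
try Right: in B — A clean, B soiled
try  Suck: in A — A clean, B soiled
no single action produces the after-state

impossible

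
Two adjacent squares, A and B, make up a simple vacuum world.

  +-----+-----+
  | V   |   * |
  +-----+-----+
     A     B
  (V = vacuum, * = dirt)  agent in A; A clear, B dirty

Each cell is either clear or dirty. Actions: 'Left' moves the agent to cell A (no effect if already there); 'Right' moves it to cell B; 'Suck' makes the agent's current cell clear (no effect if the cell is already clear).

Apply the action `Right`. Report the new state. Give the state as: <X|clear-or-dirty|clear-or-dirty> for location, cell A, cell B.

start: <A|clear|dirty>
1) do Right; now <B|clear|dirty>

<B|clear|dirty>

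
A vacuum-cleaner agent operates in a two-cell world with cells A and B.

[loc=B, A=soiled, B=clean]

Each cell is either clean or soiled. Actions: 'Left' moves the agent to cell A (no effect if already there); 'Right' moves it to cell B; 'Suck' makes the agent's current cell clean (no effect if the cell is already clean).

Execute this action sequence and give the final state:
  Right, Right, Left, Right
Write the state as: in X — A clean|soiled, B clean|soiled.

[1] after Right: in B — A soiled, B clean
[2] after Right: in B — A soiled, B clean
[3] after Left: in A — A soiled, B clean
[4] after Right: in B — A soiled, B clean

in B — A soiled, B clean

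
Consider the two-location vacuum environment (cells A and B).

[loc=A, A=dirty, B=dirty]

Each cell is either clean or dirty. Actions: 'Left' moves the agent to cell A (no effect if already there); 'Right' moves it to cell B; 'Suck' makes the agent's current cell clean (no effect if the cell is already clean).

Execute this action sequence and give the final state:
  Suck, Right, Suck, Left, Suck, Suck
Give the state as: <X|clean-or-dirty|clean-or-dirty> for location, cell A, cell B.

<A|clean|clean>

1. Suck → <A|clean|dirty>
2. Right → <B|clean|dirty>
3. Suck → <B|clean|clean>
4. Left → <A|clean|clean>
5. Suck → <A|clean|clean>
6. Suck → <A|clean|clean>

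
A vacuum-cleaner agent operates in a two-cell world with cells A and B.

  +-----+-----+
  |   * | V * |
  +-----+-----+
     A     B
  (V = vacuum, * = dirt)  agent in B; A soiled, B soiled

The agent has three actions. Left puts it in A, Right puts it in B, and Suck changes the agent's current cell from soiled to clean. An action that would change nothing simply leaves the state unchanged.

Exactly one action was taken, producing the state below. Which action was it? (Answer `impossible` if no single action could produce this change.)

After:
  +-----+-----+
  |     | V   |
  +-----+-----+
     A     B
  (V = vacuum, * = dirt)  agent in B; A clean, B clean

try  Left: <A|soiled|soiled>
try Right: <B|soiled|soiled>
try  Suck: <B|soiled|clean>
no single action produces the after-state

impossible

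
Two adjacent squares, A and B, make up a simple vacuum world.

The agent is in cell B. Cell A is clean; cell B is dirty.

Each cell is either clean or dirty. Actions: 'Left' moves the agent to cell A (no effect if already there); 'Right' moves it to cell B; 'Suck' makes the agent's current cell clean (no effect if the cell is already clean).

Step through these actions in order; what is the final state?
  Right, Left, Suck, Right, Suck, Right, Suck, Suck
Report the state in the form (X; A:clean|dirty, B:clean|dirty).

t=1 Right ⇒ (B; A:clean, B:dirty)
t=2 Left ⇒ (A; A:clean, B:dirty)
t=3 Suck ⇒ (A; A:clean, B:dirty)
t=4 Right ⇒ (B; A:clean, B:dirty)
t=5 Suck ⇒ (B; A:clean, B:clean)
t=6 Right ⇒ (B; A:clean, B:clean)
t=7 Suck ⇒ (B; A:clean, B:clean)
t=8 Suck ⇒ (B; A:clean, B:clean)

(B; A:clean, B:clean)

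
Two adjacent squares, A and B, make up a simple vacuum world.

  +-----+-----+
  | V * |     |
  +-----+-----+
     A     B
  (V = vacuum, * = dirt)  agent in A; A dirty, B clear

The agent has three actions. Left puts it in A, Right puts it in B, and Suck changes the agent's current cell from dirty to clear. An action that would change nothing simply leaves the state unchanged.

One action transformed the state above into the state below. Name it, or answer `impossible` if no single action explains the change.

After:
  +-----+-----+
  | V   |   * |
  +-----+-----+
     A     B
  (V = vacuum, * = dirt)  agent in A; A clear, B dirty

impossible

try  Left: in A — A dirty, B clear
try Right: in B — A dirty, B clear
try  Suck: in A — A clear, B clear
no single action produces the after-state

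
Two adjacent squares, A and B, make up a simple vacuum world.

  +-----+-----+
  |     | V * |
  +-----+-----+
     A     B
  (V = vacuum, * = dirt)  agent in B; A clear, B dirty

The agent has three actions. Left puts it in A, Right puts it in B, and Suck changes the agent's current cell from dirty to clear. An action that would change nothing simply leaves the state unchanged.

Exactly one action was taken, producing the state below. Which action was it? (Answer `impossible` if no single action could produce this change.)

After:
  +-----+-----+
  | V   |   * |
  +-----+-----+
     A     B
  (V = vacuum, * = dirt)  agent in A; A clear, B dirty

Left

try  Left: in A — A clear, B dirty  ← match
try Right: in B — A clear, B dirty
try  Suck: in B — A clear, B clear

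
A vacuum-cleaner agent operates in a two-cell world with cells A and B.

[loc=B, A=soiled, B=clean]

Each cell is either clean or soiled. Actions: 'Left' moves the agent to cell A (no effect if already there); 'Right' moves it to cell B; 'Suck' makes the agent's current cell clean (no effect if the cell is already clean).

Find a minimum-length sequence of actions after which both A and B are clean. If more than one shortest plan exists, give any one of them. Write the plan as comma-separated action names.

Left, Suck

1. Left → (A; A:soiled, B:clean)
2. Suck → (A; A:clean, B:clean)
min 2: go A then Suck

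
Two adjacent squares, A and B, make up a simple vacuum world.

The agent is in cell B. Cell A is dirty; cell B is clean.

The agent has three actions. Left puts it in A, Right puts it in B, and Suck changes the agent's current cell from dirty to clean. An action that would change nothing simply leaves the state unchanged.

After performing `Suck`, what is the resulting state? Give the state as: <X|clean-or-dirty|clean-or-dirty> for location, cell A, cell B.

<B|dirty|clean>

start: <B|dirty|clean>
Suck (#1): <B|dirty|clean>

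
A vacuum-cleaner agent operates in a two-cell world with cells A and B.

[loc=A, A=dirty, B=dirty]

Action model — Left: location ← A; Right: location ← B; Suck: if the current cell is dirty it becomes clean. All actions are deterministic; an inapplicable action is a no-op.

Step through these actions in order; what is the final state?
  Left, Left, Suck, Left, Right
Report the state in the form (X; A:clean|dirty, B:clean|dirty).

[1] after Left: (A; A:dirty, B:dirty)
[2] after Left: (A; A:dirty, B:dirty)
[3] after Suck: (A; A:clean, B:dirty)
[4] after Left: (A; A:clean, B:dirty)
[5] after Right: (B; A:clean, B:dirty)

(B; A:clean, B:dirty)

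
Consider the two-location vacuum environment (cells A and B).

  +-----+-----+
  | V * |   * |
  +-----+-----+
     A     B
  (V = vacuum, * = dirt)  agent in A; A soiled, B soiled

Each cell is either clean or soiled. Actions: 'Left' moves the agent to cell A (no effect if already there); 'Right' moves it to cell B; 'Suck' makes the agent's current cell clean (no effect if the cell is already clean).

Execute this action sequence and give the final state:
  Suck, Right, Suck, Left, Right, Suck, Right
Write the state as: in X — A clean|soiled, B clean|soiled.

[1] after Suck: in A — A clean, B soiled
[2] after Right: in B — A clean, B soiled
[3] after Suck: in B — A clean, B clean
[4] after Left: in A — A clean, B clean
[5] after Right: in B — A clean, B clean
[6] after Suck: in B — A clean, B clean
[7] after Right: in B — A clean, B clean

in B — A clean, B clean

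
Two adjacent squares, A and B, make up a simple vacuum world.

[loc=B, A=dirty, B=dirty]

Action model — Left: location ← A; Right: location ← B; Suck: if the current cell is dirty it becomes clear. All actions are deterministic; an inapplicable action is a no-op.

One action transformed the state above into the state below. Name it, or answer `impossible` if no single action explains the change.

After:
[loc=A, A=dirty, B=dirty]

try  Left: <A|dirty|dirty>  ← match
try Right: <B|dirty|dirty>
try  Suck: <B|dirty|clear>

Left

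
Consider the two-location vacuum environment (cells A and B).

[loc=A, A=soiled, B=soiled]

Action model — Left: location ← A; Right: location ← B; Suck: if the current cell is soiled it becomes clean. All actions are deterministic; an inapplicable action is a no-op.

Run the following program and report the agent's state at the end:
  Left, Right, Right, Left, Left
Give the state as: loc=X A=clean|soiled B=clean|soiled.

loc=A A=soiled B=soiled

Left (#1): loc=A A=soiled B=soiled
Right (#2): loc=B A=soiled B=soiled
Right (#3): loc=B A=soiled B=soiled
Left (#4): loc=A A=soiled B=soiled
Left (#5): loc=A A=soiled B=soiled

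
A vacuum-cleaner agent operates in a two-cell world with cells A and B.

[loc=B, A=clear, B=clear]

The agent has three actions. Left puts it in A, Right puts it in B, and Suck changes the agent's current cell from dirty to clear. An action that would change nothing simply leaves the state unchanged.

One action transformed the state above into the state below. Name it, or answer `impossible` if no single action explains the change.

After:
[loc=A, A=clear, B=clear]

try  Left: (A; A:clear, B:clear)  ← match
try Right: (B; A:clear, B:clear)
try  Suck: (B; A:clear, B:clear)

Left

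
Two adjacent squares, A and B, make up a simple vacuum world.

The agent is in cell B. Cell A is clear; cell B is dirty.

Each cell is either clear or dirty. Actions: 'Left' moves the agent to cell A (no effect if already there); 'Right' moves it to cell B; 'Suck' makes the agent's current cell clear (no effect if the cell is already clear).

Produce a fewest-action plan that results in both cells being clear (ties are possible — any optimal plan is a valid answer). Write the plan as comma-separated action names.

1) do Suck; now (B; A:clear, B:clear)
min 1: B is dirty, one Suck

Suck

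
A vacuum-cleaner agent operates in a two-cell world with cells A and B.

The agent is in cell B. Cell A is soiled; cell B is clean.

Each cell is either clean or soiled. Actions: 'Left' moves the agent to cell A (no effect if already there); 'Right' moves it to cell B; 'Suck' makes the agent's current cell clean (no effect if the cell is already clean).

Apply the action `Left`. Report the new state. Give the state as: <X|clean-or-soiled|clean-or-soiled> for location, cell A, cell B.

start: <B|soiled|clean>
t=1 Left ⇒ <A|soiled|clean>

<A|soiled|clean>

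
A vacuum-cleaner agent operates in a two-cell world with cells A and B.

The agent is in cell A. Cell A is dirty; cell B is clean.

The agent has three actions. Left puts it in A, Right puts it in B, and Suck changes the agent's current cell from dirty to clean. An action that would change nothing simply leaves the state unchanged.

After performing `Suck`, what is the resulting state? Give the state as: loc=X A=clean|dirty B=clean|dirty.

loc=A A=clean B=clean

start: loc=A A=dirty B=clean
1) do Suck; now loc=A A=clean B=clean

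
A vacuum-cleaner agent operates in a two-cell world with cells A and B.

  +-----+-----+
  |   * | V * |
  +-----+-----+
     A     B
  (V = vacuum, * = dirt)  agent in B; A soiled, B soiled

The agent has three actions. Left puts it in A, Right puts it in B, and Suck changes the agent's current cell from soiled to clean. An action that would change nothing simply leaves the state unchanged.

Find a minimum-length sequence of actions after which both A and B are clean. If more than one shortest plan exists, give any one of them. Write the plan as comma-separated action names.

Suck, Left, Suck

1. Suck → loc=B A=soiled B=clean
2. Left → loc=A A=soiled B=clean
3. Suck → loc=A A=clean B=clean
min 3: Suck B + move + Suck A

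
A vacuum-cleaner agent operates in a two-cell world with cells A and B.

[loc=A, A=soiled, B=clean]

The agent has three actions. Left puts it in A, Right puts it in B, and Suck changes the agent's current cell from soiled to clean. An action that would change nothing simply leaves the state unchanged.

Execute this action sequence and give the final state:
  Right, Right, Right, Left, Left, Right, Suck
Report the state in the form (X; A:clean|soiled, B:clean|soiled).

(B; A:soiled, B:clean)

1. Right → (B; A:soiled, B:clean)
2. Right → (B; A:soiled, B:clean)
3. Right → (B; A:soiled, B:clean)
4. Left → (A; A:soiled, B:clean)
5. Left → (A; A:soiled, B:clean)
6. Right → (B; A:soiled, B:clean)
7. Suck → (B; A:soiled, B:clean)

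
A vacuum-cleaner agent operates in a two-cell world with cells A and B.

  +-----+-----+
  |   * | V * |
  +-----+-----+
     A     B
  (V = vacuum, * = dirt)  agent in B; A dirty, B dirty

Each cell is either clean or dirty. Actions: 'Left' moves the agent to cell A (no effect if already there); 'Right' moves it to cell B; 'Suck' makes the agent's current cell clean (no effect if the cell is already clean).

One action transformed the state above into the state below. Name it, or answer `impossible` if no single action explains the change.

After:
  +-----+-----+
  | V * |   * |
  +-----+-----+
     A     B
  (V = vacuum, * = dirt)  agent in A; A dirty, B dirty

try  Left: <A|dirty|dirty>  ← match
try Right: <B|dirty|dirty>
try  Suck: <B|dirty|clean>

Left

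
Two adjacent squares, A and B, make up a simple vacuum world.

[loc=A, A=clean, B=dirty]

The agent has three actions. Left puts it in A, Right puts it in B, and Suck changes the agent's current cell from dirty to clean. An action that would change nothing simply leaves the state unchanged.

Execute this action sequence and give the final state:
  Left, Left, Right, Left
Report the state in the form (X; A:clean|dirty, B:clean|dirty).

(A; A:clean, B:dirty)

1) do Left; now (A; A:clean, B:dirty)
2) do Left; now (A; A:clean, B:dirty)
3) do Right; now (B; A:clean, B:dirty)
4) do Left; now (A; A:clean, B:dirty)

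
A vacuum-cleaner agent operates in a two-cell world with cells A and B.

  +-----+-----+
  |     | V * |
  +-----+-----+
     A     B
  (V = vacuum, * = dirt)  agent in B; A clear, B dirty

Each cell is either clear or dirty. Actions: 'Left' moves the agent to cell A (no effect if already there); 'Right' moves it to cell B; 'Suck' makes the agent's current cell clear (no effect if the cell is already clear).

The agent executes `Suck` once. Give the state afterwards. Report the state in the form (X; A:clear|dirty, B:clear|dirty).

(B; A:clear, B:clear)

start: (B; A:clear, B:dirty)
Suck (#1): (B; A:clear, B:clear)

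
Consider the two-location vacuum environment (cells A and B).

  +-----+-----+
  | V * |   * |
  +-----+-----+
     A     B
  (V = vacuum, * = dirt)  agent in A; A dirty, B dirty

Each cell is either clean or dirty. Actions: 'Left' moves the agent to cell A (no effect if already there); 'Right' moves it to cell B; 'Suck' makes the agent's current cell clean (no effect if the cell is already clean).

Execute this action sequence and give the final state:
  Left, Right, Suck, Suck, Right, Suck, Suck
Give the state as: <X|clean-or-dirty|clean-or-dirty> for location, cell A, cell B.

<B|dirty|clean>

step 1/7 (Left): <A|dirty|dirty>
step 2/7 (Right): <B|dirty|dirty>
step 3/7 (Suck): <B|dirty|clean>
step 4/7 (Suck): <B|dirty|clean>
step 5/7 (Right): <B|dirty|clean>
step 6/7 (Suck): <B|dirty|clean>
step 7/7 (Suck): <B|dirty|clean>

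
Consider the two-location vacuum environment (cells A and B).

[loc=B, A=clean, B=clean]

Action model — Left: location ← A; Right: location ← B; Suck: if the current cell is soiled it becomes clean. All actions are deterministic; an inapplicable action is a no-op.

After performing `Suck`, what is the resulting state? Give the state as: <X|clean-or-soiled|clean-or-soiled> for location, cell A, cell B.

start: <B|clean|clean>
1. Suck → <B|clean|clean>

<B|clean|clean>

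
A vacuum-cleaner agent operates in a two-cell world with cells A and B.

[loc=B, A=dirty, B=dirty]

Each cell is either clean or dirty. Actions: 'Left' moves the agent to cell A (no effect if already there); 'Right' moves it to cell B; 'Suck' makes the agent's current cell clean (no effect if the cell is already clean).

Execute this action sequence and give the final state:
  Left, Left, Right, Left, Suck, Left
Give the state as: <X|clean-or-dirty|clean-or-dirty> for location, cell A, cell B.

1. Left → <A|dirty|dirty>
2. Left → <A|dirty|dirty>
3. Right → <B|dirty|dirty>
4. Left → <A|dirty|dirty>
5. Suck → <A|clean|dirty>
6. Left → <A|clean|dirty>

<A|clean|dirty>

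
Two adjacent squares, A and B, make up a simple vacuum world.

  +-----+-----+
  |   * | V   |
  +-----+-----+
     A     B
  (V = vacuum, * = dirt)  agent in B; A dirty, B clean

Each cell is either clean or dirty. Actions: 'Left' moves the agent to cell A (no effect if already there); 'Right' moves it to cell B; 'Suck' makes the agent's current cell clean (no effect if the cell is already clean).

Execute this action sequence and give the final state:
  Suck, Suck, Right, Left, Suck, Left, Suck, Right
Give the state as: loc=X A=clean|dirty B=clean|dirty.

loc=B A=clean B=clean

Suck (#1): loc=B A=dirty B=clean
Suck (#2): loc=B A=dirty B=clean
Right (#3): loc=B A=dirty B=clean
Left (#4): loc=A A=dirty B=clean
Suck (#5): loc=A A=clean B=clean
Left (#6): loc=A A=clean B=clean
Suck (#7): loc=A A=clean B=clean
Right (#8): loc=B A=clean B=clean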